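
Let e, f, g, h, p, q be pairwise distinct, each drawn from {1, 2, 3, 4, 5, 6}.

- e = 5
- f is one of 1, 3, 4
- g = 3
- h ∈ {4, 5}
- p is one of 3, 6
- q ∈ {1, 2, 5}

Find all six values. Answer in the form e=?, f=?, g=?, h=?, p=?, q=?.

e has just one choice, so e = 5. Eliminate 5 elsewhere: h, q.
g must be 3 (only option left). Strike 3 from f, p.
h must be 4 (only option left). Eliminate 4 elsewhere: f.
p must be 6 (only option left).
f's domain is down to {1}, so f = 1. Eliminate 1 elsewhere: q.
q's domain is down to {2}, so q = 2.

e=5, f=1, g=3, h=4, p=6, q=2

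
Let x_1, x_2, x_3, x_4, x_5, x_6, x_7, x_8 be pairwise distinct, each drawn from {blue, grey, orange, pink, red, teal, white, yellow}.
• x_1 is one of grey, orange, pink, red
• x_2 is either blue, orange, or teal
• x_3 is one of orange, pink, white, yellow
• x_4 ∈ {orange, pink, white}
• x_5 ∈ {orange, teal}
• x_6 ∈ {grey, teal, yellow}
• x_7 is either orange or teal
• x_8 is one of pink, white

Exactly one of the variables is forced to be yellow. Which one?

x_3

The 8 variables together cover exactly {blue, grey, orange, pink, red, teal, white, yellow} — 8 values for 8 variables — and blue appears only in x_2's list, so x_2 = blue.
Among the 7 still-open variables, red fits only x_1 (and all 7 values in {grey, orange, pink, red, teal, white, yellow} must be used), so x_1 = red.
The 6 still-open variables together cover exactly {grey, orange, pink, teal, white, yellow} — 6 values for 6 variables — and grey appears only in x_6's list, so x_6 = grey.
The 5 still-open variables draw from only 5 values {orange, pink, teal, white, yellow}, so each is used; only x_3 can be yellow, hence x_3 = yellow.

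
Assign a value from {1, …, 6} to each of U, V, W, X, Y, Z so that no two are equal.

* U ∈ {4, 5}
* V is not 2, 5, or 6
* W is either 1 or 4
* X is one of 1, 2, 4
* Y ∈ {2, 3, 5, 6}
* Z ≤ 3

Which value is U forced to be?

The 6 variables together cover exactly {1, 2, 3, 4, 5, 6} — 6 values for 6 variables — and 6 appears only in Y's list, so Y = 6.
Among the 5 still-open variables, 5 fits only U (and all 5 values in {1, 2, 3, 4, 5} must be used), so U = 5.

5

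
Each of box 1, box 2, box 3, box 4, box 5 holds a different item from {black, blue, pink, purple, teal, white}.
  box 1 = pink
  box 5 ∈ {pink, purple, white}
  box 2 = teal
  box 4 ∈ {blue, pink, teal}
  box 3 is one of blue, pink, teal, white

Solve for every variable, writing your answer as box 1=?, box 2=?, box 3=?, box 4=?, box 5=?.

box 1=pink, box 2=teal, box 3=white, box 4=blue, box 5=purple

box 1 must be pink (only option left). Remove pink from box 3, box 4, box 5.
box 2's domain is down to {teal}, so box 2 = teal. Strike teal from box 3, box 4.
box 4 must be blue (only option left). So box 3 can't be blue.
box 3's domain is down to {white}, so box 3 = white. Remove white from box 5.
box 5 has just one choice, so box 5 = purple.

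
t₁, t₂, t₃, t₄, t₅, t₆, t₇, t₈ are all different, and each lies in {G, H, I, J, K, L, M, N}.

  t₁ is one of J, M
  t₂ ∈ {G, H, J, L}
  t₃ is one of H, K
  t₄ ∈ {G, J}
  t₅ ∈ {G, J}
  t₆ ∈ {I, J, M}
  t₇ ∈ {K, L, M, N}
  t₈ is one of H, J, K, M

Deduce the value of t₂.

Among the 8 variables, I fits only t₆ (and all 8 values in {G, H, I, J, K, L, M, N} must be used), so t₆ = I.
The 7 still-open variables draw from only 7 values {G, H, J, K, L, M, N}, so each is used; only t₇ can be N, hence t₇ = N.
The 6 still-open variables together cover exactly {G, H, J, K, L, M} — 6 values for 6 variables — and L appears only in t₂'s list, so t₂ = L.

L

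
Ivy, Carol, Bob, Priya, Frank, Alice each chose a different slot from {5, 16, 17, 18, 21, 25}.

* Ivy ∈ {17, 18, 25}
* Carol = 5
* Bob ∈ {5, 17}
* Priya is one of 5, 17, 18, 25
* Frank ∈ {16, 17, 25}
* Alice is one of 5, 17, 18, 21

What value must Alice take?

Carol has just one choice, so Carol = 5. Remove 5 from Bob, Priya, Alice.
Bob has just one choice, so Bob = 17. Remove 17 from Ivy, Priya, Frank, Alice.
The 4 still-open variables together cover exactly {16, 18, 21, 25} — 4 values for 4 variables — and 16 appears only in Frank's list, so Frank = 16.
Among the 3 still-open variables, 21 fits only Alice (and all 3 values in {18, 21, 25} must be used), so Alice = 21.

21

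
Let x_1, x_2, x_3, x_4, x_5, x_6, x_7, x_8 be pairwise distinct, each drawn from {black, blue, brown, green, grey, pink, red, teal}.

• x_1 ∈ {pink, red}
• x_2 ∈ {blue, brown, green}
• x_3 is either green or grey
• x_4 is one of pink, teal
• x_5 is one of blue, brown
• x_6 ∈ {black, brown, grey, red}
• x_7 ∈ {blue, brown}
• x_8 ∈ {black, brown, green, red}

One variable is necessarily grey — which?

Among the 8 variables, teal fits only x_4 (and all 8 values in {black, blue, brown, green, grey, pink, red, teal} must be used), so x_4 = teal.
The 7 still-open variables draw from only 7 values {black, blue, brown, green, grey, pink, red}, so each is used; only x_1 can be pink, hence x_1 = pink.
x_5 and x_7 between them cover only {blue, brown} — a naked pair. Remove those values from x_2, x_6, x_8.
x_2 must be green (only option left). Strike green from x_3, x_8.
So grey goes to x_3.

x_3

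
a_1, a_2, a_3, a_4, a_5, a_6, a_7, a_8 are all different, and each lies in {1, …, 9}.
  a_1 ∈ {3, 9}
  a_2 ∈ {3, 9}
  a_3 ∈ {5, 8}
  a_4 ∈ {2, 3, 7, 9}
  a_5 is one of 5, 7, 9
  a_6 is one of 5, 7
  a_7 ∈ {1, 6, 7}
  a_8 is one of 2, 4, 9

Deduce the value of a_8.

4

The 2 variables a_1 and a_2 are confined to {3, 9}, which locks those values in; drop them from a_4, a_5, a_8.
a_5 and a_6 between them cover only {5, 7} — a naked pair. Remove those values from a_3, a_4, a_7.
a_3's domain is down to {8}, so a_3 = 8.
a_4's domain is down to {2}, so a_4 = 2. Remove 2 from a_8.
So a_8 = 4.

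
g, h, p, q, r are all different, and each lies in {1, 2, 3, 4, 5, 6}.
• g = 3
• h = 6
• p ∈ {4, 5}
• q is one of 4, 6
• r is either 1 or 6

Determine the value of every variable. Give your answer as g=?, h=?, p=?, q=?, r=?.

g must be 3 (only option left).
h must be 6 (only option left). Strike 6 from q, r.
That leaves q = 4. Remove 4 from p.
That leaves r = 1.
p's domain is down to {5}, so p = 5.

g=3, h=6, p=5, q=4, r=1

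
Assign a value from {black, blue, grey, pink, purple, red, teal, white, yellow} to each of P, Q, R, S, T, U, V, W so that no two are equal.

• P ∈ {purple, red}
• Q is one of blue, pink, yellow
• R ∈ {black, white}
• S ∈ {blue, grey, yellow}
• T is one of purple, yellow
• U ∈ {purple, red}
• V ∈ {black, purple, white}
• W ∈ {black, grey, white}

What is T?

yellow

The 8 variables draw from only 8 values {black, blue, grey, pink, purple, red, white, yellow}, so each is used; only Q can be pink, hence Q = pink.
The 7 still-open variables draw from only 7 values {black, blue, grey, purple, red, white, yellow}, so each is used; only S can be blue, hence S = blue.
The 6 still-open variables together cover exactly {black, grey, purple, red, white, yellow} — 6 values for 6 variables — and grey appears only in W's list, so W = grey.
Among the 5 still-open variables, yellow fits only T (and all 5 values in {black, purple, red, white, yellow} must be used), so T = yellow.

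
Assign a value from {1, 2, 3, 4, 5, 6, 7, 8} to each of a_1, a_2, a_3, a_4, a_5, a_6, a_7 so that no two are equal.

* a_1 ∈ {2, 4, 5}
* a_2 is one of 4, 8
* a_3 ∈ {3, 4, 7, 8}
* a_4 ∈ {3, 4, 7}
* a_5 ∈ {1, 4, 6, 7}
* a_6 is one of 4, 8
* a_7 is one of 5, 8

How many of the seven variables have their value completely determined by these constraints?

a_2 and a_6 between them cover only {4, 8} — a naked pair. Remove those values from a_1, a_3, a_4, a_5, a_7.
That leaves a_7 = 5. So a_1 can't be 5.
a_1 must be 2 (only option left).
The 2 variables a_3 and a_4 are confined to {3, 7}, which locks those values in; drop them from a_5.
Determined: a_1=2, a_7=5. The other variables each still have more than one consistent value. That makes 2.

2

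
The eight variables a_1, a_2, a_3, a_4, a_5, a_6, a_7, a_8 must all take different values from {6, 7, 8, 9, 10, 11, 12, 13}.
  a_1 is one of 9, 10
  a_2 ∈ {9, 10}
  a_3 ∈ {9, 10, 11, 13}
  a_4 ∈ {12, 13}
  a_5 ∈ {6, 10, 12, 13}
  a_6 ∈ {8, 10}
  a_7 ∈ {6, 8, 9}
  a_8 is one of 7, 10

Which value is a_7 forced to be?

6

The 8 variables draw from only 8 values {6, 7, 8, 9, 10, 11, 12, 13}, so each is used; only a_8 can be 7, hence a_8 = 7.
The 7 still-open variables draw from only 7 values {6, 8, 9, 10, 11, 12, 13}, so each is used; only a_3 can be 11, hence a_3 = 11.
a_1 and a_2 share exactly the 2 values {9, 10}; by pigeonhole those values go to them, so strike 9, 10 from a_5, a_6, a_7.
a_6's domain is down to {8}, so a_6 = 8. Strike 8 from a_7.
So a_7 = 6.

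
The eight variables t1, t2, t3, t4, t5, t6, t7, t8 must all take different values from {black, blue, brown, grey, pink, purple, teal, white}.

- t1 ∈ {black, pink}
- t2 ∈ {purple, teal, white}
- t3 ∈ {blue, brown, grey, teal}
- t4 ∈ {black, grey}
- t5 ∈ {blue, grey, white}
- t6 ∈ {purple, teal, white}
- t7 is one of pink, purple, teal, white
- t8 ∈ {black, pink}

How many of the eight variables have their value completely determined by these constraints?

The 8 variables together cover exactly {black, blue, brown, grey, pink, purple, teal, white} — 8 values for 8 variables — and brown appears only in t3's list, so t3 = brown.
The 7 still-open variables draw from only 7 values {black, blue, grey, pink, purple, teal, white}, so each is used; only t5 can be blue, hence t5 = blue.
The 6 still-open variables together cover exactly {black, grey, pink, purple, teal, white} — 6 values for 6 variables — and grey appears only in t4's list, so t4 = grey.
t1 and t8 between them cover only {black, pink} — a naked pair. Remove those values from t7.
Determined: t3=brown, t4=grey, t5=blue. The other variables each still have more than one consistent value. That makes 3.

3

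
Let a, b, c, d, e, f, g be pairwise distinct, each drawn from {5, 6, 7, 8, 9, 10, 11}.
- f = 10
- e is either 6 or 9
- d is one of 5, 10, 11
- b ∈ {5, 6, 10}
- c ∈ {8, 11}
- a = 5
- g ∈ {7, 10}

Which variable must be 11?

d

a's domain is down to {5}, so a = 5. Remove 5 from b, d.
f has just one choice, so f = 10. Eliminate 10 elsewhere: b, d, g.
So 11 goes to d.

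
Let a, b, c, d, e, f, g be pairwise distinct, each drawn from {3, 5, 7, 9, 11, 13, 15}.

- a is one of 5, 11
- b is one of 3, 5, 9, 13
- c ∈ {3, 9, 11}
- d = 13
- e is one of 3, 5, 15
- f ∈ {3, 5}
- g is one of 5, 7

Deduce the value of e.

15

d's domain is down to {13}, so d = 13. Remove 13 from b.
Among the 6 still-open variables, 7 fits only g (and all 6 values in {3, 5, 7, 9, 11, 15} must be used), so g = 7.
Among the 5 still-open variables, 15 fits only e (and all 5 values in {3, 5, 9, 11, 15} must be used), so e = 15.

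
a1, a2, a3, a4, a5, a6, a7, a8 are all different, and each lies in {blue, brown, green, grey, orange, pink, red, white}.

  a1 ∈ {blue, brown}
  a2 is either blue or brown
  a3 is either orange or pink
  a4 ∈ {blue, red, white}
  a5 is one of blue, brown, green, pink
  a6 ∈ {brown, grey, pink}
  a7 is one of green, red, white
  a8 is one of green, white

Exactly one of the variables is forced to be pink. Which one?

Among the 8 variables, grey fits only a6 (and all 8 values in {blue, brown, green, grey, orange, pink, red, white} must be used), so a6 = grey.
The 7 still-open variables draw from only 7 values {blue, brown, green, orange, pink, red, white}, so each is used; only a3 can be orange, hence a3 = orange.
Among the 6 still-open variables, pink fits only a5 (and all 6 values in {blue, brown, green, pink, red, white} must be used), so a5 = pink.

a5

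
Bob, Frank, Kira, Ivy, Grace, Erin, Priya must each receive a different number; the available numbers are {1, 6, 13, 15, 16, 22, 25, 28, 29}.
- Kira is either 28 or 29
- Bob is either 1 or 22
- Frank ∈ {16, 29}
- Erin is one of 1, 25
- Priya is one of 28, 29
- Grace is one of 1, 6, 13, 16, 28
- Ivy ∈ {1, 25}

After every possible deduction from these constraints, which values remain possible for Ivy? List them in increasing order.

The 2 variables Kira and Priya are confined to {28, 29}, which locks those values in; drop them from Frank, Grace.
Frank has just one choice, so Frank = 16. So Grace can't be 16.
The 2 variables Ivy and Erin are confined to {1, 25}, which locks those values in; drop them from Bob, Grace.
Bob has just one choice, so Bob = 22.
No further eliminations apply; Ivy can still be any of 1, 25.

1, 25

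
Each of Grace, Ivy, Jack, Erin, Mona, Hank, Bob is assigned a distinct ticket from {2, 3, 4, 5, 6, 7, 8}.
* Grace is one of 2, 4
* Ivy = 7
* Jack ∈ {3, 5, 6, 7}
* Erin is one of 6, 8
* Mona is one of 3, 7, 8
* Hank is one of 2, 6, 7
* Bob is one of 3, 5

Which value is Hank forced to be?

Ivy's domain is down to {7}, so Ivy = 7. Strike 7 from Jack, Mona, Hank.
The 6 still-open variables draw from only 6 values {2, 3, 4, 5, 6, 8}, so each is used; only Grace can be 4, hence Grace = 4.
The 5 still-open variables draw from only 5 values {2, 3, 5, 6, 8}, so each is used; only Hank can be 2, hence Hank = 2.

2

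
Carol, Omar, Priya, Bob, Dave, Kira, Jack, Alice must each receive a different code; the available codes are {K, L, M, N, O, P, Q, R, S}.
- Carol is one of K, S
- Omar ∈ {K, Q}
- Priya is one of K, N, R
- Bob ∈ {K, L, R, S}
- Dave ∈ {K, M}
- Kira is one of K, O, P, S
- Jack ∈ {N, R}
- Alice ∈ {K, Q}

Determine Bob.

L

Omar and Alice share exactly the 2 values {K, Q}; by pigeonhole those values go to them, so strike K, Q from Carol, Priya, Bob, Dave, Kira.
That leaves Carol = S. Eliminate S elsewhere: Bob, Kira.
Dave must be M (only option left).
The 2 variables Priya and Jack are confined to {N, R}, which locks those values in; drop them from Bob.
So Bob = L.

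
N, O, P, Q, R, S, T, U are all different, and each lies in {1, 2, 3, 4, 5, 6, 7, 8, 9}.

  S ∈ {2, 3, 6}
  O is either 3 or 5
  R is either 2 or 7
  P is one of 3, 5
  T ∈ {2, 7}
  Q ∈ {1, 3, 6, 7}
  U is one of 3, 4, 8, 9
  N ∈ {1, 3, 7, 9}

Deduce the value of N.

9

O and P between them cover only {3, 5} — a naked pair. Remove those values from N, Q, S, U.
The 2 variables R and T are confined to {2, 7}, which locks those values in; drop them from N, Q, S.
S must be 6 (only option left). Remove 6 from Q.
Q has just one choice, so Q = 1. So N can't be 1.
So N = 9.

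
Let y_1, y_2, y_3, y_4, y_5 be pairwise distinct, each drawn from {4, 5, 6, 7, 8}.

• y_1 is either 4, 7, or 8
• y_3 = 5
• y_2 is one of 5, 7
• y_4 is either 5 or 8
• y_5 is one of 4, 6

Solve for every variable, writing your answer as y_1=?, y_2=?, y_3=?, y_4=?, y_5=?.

y_3 must be 5 (only option left). Eliminate 5 elsewhere: y_2, y_4.
That leaves y_4 = 8. Remove 8 from y_1.
y_2's domain is down to {7}, so y_2 = 7. Strike 7 from y_1.
y_1 has just one choice, so y_1 = 4. Strike 4 from y_5.
y_5 must be 6 (only option left).

y_1=4, y_2=7, y_3=5, y_4=8, y_5=6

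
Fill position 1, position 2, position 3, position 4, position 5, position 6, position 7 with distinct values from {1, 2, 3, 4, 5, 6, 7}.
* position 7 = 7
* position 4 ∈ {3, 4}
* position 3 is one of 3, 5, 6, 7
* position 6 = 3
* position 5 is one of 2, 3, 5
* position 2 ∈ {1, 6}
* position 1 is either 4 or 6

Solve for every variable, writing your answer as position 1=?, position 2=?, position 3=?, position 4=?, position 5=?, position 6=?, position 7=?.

position 1=6, position 2=1, position 3=5, position 4=4, position 5=2, position 6=3, position 7=7

position 6's domain is down to {3}, so position 6 = 3. Eliminate 3 elsewhere: position 3, position 4, position 5.
position 7's domain is down to {7}, so position 7 = 7. Remove 7 from position 3.
position 4 has just one choice, so position 4 = 4. So position 1 can't be 4.
position 1 must be 6 (only option left). Eliminate 6 elsewhere: position 2, position 3.
position 2 has just one choice, so position 2 = 1.
position 3's domain is down to {5}, so position 3 = 5. So position 5 can't be 5.
position 5's domain is down to {2}, so position 5 = 2.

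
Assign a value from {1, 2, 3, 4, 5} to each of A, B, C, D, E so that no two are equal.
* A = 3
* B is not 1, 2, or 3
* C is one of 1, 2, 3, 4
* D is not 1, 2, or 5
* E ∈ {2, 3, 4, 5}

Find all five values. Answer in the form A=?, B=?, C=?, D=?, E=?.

A=3, B=5, C=1, D=4, E=2

A has just one choice, so A = 3. Eliminate 3 elsewhere: C, D, E.
D's domain is down to {4}, so D = 4. So B, C, E can't be 4.
That leaves B = 5. So E can't be 5.
That leaves E = 2. Eliminate 2 elsewhere: C.
That leaves C = 1.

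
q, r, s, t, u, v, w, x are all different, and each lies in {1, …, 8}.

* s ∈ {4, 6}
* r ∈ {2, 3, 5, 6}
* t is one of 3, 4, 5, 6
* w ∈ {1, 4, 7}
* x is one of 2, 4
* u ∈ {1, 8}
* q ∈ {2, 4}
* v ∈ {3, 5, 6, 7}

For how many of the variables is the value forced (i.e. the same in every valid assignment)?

The 8 variables draw from only 8 values {1, 2, 3, 4, 5, 6, 7, 8}, so each is used; only u can be 8, hence u = 8.
Among the 7 still-open variables, 1 fits only w (and all 7 values in {1, 2, 3, 4, 5, 6, 7} must be used), so w = 1.
The 6 still-open variables together cover exactly {2, 3, 4, 5, 6, 7} — 6 values for 6 variables — and 7 appears only in v's list, so v = 7.
q and x between them cover only {2, 4} — a naked pair. Remove those values from r, s, t.
That leaves s = 6. So r, t can't be 6.
Determined: s=6, u=8, v=7, w=1. The other variables each still have more than one consistent value. That makes 4.

4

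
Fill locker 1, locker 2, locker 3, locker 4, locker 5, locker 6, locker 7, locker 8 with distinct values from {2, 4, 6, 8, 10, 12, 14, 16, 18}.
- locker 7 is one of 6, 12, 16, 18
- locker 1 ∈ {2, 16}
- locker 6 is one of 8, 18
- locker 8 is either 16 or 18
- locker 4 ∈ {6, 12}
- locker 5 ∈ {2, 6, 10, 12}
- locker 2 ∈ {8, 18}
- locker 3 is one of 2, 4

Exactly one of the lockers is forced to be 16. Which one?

locker 8

Among the 8 variables, 4 fits only locker 3 (and all 8 values in {2, 4, 6, 8, 10, 12, 16, 18} must be used), so locker 3 = 4.
Among the 7 still-open variables, 10 fits only locker 5 (and all 7 values in {2, 6, 8, 10, 12, 16, 18} must be used), so locker 5 = 10.
Among the 6 still-open variables, 2 fits only locker 1 (and all 6 values in {2, 6, 8, 12, 16, 18} must be used), so locker 1 = 2.
locker 2 and locker 6 between them cover only {8, 18} — a naked pair. Remove those values from locker 7, locker 8.
So 16 goes to locker 8.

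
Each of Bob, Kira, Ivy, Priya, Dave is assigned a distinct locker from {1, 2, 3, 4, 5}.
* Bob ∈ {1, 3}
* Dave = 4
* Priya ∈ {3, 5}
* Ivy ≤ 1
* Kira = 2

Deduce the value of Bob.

Kira's domain is down to {2}, so Kira = 2.
Ivy has just one choice, so Ivy = 1. Eliminate 1 elsewhere: Bob.
So Bob = 3.

3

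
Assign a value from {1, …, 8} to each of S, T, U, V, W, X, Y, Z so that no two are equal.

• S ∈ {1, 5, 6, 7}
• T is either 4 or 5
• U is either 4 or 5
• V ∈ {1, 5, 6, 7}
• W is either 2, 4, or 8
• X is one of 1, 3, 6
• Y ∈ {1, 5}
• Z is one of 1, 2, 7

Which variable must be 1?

Y

Among the 8 variables, 3 fits only X (and all 8 values in {1, 2, 3, 4, 5, 6, 7, 8} must be used), so X = 3.
The 7 still-open variables together cover exactly {1, 2, 4, 5, 6, 7, 8} — 7 values for 7 variables — and 8 appears only in W's list, so W = 8.
The 6 still-open variables draw from only 6 values {1, 2, 4, 5, 6, 7}, so each is used; only Z can be 2, hence Z = 2.
T and U between them cover only {4, 5} — a naked pair. Remove those values from S, V, Y.
So 1 goes to Y.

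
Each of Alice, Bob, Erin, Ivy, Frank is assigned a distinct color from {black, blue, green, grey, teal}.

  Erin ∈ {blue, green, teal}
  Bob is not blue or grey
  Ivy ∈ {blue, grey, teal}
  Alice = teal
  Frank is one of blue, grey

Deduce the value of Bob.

Alice's domain is down to {teal}, so Alice = teal. Eliminate teal elsewhere: Bob, Erin, Ivy.
Among the 4 still-open variables, black fits only Bob (and all 4 values in {black, blue, green, grey} must be used), so Bob = black.

black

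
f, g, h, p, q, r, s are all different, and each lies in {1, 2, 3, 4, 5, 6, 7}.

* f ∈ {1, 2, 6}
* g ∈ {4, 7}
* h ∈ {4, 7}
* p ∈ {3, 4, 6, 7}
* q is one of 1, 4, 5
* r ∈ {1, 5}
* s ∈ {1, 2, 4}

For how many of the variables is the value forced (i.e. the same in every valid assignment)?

Among the 7 variables, 3 fits only p (and all 7 values in {1, 2, 3, 4, 5, 6, 7} must be used), so p = 3.
The 6 still-open variables draw from only 6 values {1, 2, 4, 5, 6, 7}, so each is used; only f can be 6, hence f = 6.
Among the 5 still-open variables, 2 fits only s (and all 5 values in {1, 2, 4, 5, 7} must be used), so s = 2.
The 2 variables g and h are confined to {4, 7}, which locks those values in; drop them from q.
Determined: f=6, p=3, s=2. The other variables each still have more than one consistent value. That makes 3.

3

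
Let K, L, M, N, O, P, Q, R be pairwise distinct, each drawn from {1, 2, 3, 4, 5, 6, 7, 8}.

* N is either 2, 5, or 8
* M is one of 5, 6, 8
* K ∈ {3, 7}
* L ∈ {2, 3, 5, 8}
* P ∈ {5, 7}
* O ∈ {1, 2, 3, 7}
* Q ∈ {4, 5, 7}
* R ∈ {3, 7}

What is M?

6

The 8 variables draw from only 8 values {1, 2, 3, 4, 5, 6, 7, 8}, so each is used; only O can be 1, hence O = 1.
The 7 still-open variables together cover exactly {2, 3, 4, 5, 6, 7, 8} — 7 values for 7 variables — and 4 appears only in Q's list, so Q = 4.
The 6 still-open variables together cover exactly {2, 3, 5, 6, 7, 8} — 6 values for 6 variables — and 6 appears only in M's list, so M = 6.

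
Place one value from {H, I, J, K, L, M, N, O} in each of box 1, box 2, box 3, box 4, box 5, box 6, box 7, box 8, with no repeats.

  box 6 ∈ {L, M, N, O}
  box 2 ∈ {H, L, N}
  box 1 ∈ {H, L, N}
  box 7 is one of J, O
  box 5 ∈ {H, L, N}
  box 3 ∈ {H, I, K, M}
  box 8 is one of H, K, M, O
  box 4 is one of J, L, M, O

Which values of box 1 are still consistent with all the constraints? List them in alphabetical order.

The 8 variables together cover exactly {H, I, J, K, L, M, N, O} — 8 values for 8 variables — and I appears only in box 3's list, so box 3 = I.
The 7 still-open variables draw from only 7 values {H, J, K, L, M, N, O}, so each is used; only box 8 can be K, hence box 8 = K.
The 3 variables box 1, box 2, box 5 are confined to {H, L, N}, which locks those values in; drop them from box 4, box 6.
No further eliminations apply; box 1 can still be any of H, L, N.

H, L, N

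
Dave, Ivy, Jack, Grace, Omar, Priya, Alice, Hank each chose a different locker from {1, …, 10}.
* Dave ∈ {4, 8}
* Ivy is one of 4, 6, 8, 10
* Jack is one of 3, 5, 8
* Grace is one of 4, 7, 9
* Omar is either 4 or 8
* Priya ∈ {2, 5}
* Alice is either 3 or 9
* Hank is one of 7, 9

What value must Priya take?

Dave and Omar share exactly the 2 values {4, 8}; by pigeonhole those values go to them, so strike 4, 8 from Ivy, Jack, Grace.
The 2 variables Grace and Hank are confined to {7, 9}, which locks those values in; drop them from Alice.
Alice must be 3 (only option left). So Jack can't be 3.
Jack's domain is down to {5}, so Jack = 5. Strike 5 from Priya.
So Priya = 2.

2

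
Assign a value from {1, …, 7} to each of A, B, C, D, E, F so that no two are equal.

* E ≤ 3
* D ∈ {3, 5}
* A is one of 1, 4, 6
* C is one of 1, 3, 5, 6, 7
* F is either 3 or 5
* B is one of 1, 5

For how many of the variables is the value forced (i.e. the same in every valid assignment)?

2

D and F between them cover only {3, 5} — a naked pair. Remove those values from B, C, E.
B's domain is down to {1}, so B = 1. Remove 1 from A, C, E.
That leaves E = 2.
Determined: B=1, E=2. The other variables each still have more than one consistent value. That makes 2.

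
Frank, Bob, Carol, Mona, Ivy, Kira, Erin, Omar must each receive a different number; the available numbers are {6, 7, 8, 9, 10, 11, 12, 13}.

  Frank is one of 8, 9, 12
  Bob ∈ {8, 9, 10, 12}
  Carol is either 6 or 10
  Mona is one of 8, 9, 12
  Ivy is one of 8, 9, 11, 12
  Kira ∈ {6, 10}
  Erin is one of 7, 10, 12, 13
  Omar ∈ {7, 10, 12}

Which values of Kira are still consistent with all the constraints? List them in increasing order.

6, 10

The 8 variables together cover exactly {6, 7, 8, 9, 10, 11, 12, 13} — 8 values for 8 variables — and 11 appears only in Ivy's list, so Ivy = 11.
The 7 still-open variables together cover exactly {6, 7, 8, 9, 10, 12, 13} — 7 values for 7 variables — and 13 appears only in Erin's list, so Erin = 13.
The 6 still-open variables draw from only 6 values {6, 7, 8, 9, 10, 12}, so each is used; only Omar can be 7, hence Omar = 7.
The 2 variables Carol and Kira are confined to {6, 10}, which locks those values in; drop them from Bob.
No further eliminations apply; Kira can still be any of 6, 10.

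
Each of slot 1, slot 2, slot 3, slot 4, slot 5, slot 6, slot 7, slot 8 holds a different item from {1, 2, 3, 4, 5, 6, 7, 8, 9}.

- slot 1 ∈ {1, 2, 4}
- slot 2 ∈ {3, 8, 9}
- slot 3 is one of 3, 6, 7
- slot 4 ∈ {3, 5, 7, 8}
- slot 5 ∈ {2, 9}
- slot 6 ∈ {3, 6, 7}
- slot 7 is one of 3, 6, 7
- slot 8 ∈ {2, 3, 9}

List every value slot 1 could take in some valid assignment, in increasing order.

1, 4

slot 3, slot 6, slot 7 share exactly the 3 values {3, 6, 7}; by pigeonhole those values go to them, so strike 3, 6, 7 from slot 2, slot 4, slot 8.
slot 5 and slot 8 share exactly the 2 values {2, 9}; by pigeonhole those values go to them, so strike 2, 9 from slot 1, slot 2.
That leaves slot 2 = 8. Remove 8 from slot 4.
slot 4's domain is down to {5}, so slot 4 = 5.
No further eliminations apply; slot 1 can still be any of 1, 4.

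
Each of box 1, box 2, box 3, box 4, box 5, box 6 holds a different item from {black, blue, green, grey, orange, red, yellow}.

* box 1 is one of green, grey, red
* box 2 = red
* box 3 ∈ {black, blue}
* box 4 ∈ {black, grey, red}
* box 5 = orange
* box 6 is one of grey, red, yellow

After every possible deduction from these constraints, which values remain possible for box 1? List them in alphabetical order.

box 2's domain is down to {red}, so box 2 = red. Remove red from box 1, box 4, box 6.
box 5 has just one choice, so box 5 = orange.
No further eliminations apply; box 1 can still be any of green, grey.

green, grey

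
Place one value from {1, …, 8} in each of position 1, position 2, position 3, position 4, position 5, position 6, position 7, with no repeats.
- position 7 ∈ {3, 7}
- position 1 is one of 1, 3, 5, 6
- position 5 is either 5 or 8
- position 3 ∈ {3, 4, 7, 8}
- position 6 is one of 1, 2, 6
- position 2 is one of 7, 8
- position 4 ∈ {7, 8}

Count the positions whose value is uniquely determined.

The 2 variables position 2 and position 4 are confined to {7, 8}, which locks those values in; drop them from position 3, position 5, position 7.
position 5's domain is down to {5}, so position 5 = 5. So position 1 can't be 5.
position 7 must be 3 (only option left). Eliminate 3 elsewhere: position 1, position 3.
That leaves position 3 = 4.
Determined: position 3=4, position 5=5, position 7=3. The other positions each still have more than one consistent value. That makes 3.

3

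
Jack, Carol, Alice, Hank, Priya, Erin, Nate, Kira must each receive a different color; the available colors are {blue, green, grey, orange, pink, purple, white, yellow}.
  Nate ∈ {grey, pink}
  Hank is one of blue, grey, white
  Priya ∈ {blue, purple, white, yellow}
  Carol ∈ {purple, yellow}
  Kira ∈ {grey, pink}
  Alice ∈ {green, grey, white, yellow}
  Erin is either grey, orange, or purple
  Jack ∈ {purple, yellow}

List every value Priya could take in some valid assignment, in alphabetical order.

Among the 8 variables, green fits only Alice (and all 8 values in {blue, green, grey, orange, pink, purple, white, yellow} must be used), so Alice = green.
The 7 still-open variables draw from only 7 values {blue, grey, orange, pink, purple, white, yellow}, so each is used; only Erin can be orange, hence Erin = orange.
Jack and Carol between them cover only {purple, yellow} — a naked pair. Remove those values from Priya.
Nate and Kira between them cover only {grey, pink} — a naked pair. Remove those values from Hank.
No further eliminations apply; Priya can still be any of blue, white.

blue, white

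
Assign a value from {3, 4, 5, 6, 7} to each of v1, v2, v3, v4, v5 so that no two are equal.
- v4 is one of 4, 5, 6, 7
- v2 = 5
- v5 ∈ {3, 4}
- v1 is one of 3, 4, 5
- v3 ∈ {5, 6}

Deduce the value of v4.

7

v2's domain is down to {5}, so v2 = 5. So v1, v3, v4 can't be 5.
v3 must be 6 (only option left). Eliminate 6 elsewhere: v4.
The 3 still-open variables draw from only 3 values {3, 4, 7}, so each is used; only v4 can be 7, hence v4 = 7.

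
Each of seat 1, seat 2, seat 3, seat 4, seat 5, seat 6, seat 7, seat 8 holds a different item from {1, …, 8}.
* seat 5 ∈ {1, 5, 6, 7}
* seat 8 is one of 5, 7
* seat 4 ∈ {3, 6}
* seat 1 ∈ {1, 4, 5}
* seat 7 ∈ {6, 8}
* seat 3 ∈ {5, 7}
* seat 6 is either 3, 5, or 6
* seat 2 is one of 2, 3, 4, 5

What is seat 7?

Among the 8 variables, 2 fits only seat 2 (and all 8 values in {1, 2, 3, 4, 5, 6, 7, 8} must be used), so seat 2 = 2.
The 7 still-open variables draw from only 7 values {1, 3, 4, 5, 6, 7, 8}, so each is used; only seat 1 can be 4, hence seat 1 = 4.
The 6 still-open variables draw from only 6 values {1, 3, 5, 6, 7, 8}, so each is used; only seat 5 can be 1, hence seat 5 = 1.
The 5 still-open variables together cover exactly {3, 5, 6, 7, 8} — 5 values for 5 variables — and 8 appears only in seat 7's list, so seat 7 = 8.

8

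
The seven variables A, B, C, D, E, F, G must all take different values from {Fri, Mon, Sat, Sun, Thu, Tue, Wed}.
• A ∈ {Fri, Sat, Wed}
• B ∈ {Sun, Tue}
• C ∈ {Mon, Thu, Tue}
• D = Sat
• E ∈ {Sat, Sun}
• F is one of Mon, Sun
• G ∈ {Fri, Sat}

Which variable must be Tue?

D has just one choice, so D = Sat. Strike Sat from A, E, G.
That leaves E = Sun. Remove Sun from B, F.
So Tue goes to B.

B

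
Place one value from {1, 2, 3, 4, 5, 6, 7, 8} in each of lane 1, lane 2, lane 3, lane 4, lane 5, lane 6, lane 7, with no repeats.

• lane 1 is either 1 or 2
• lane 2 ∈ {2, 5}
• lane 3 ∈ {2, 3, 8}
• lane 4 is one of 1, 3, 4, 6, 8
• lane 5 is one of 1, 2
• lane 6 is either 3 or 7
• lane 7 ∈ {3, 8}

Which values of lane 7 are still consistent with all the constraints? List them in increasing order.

lane 1 and lane 5 share exactly the 2 values {1, 2}; by pigeonhole those values go to them, so strike 1, 2 from lane 2, lane 3, lane 4.
lane 2 must be 5 (only option left).
The 2 variables lane 3 and lane 7 are confined to {3, 8}, which locks those values in; drop them from lane 4, lane 6.
lane 6's domain is down to {7}, so lane 6 = 7.
No further eliminations apply; lane 7 can still be any of 3, 8.

3, 8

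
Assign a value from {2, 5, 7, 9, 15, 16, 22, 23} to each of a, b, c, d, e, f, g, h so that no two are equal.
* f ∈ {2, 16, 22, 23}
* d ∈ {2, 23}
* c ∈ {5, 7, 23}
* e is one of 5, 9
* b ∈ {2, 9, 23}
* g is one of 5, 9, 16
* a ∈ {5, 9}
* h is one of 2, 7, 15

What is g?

16

The 8 variables together cover exactly {2, 5, 7, 9, 15, 16, 22, 23} — 8 values for 8 variables — and 15 appears only in h's list, so h = 15.
The 7 still-open variables draw from only 7 values {2, 5, 7, 9, 16, 22, 23}, so each is used; only c can be 7, hence c = 7.
The 6 still-open variables draw from only 6 values {2, 5, 9, 16, 22, 23}, so each is used; only f can be 22, hence f = 22.
The 5 still-open variables together cover exactly {2, 5, 9, 16, 23} — 5 values for 5 variables — and 16 appears only in g's list, so g = 16.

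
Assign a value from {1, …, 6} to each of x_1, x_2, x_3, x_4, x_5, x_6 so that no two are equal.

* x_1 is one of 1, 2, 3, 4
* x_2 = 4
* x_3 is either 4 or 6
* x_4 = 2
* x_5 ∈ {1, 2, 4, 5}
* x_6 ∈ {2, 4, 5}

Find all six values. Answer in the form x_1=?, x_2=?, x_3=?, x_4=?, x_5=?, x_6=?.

x_1=3, x_2=4, x_3=6, x_4=2, x_5=1, x_6=5

x_2 must be 4 (only option left). Strike 4 from x_1, x_3, x_5, x_6.
That leaves x_3 = 6.
x_4's domain is down to {2}, so x_4 = 2. Remove 2 from x_1, x_5, x_6.
x_6 must be 5 (only option left). Strike 5 from x_5.
x_5 must be 1 (only option left). Remove 1 from x_1.
x_1's domain is down to {3}, so x_1 = 3.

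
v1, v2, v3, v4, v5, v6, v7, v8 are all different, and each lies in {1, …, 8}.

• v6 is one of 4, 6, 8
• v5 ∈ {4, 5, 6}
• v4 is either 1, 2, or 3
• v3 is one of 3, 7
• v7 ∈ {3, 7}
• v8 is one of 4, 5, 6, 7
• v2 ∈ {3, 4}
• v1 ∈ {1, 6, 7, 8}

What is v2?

Among the 8 variables, 2 fits only v4 (and all 8 values in {1, 2, 3, 4, 5, 6, 7, 8} must be used), so v4 = 2.
The 7 still-open variables draw from only 7 values {1, 3, 4, 5, 6, 7, 8}, so each is used; only v1 can be 1, hence v1 = 1.
The 6 still-open variables together cover exactly {3, 4, 5, 6, 7, 8} — 6 values for 6 variables — and 8 appears only in v6's list, so v6 = 8.
v3 and v7 share exactly the 2 values {3, 7}; by pigeonhole those values go to them, so strike 3, 7 from v2, v8.
So v2 = 4.

4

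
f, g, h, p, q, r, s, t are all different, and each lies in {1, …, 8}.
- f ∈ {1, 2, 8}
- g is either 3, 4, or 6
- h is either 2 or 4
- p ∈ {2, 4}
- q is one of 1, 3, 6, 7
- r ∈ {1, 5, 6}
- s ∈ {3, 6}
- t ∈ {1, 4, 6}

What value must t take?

1

Among the 8 variables, 5 fits only r (and all 8 values in {1, 2, 3, 4, 5, 6, 7, 8} must be used), so r = 5.
The 7 still-open variables together cover exactly {1, 2, 3, 4, 6, 7, 8} — 7 values for 7 variables — and 7 appears only in q's list, so q = 7.
The 6 still-open variables together cover exactly {1, 2, 3, 4, 6, 8} — 6 values for 6 variables — and 8 appears only in f's list, so f = 8.
Among the 5 still-open variables, 1 fits only t (and all 5 values in {1, 2, 3, 4, 6} must be used), so t = 1.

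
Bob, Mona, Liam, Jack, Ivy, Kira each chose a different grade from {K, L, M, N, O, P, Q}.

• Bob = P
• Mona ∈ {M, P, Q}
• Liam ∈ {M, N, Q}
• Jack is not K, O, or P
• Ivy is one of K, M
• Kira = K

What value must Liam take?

N

Bob's domain is down to {P}, so Bob = P. Strike P from Mona.
Kira has just one choice, so Kira = K. Strike K from Ivy.
Ivy must be M (only option left). So Mona, Liam, Jack can't be M.
That leaves Mona = Q. So Liam, Jack can't be Q.
So Liam = N.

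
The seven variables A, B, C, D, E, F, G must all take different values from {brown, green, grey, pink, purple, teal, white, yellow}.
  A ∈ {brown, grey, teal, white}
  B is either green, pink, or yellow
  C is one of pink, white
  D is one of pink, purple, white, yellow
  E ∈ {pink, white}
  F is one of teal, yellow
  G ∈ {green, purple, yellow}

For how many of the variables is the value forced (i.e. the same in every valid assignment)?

C and E between them cover only {pink, white} — a naked pair. Remove those values from A, B, D.
B, D, G share exactly the 3 values {green, purple, yellow}; by pigeonhole those values go to them, so strike green, purple, yellow from F.
F's domain is down to {teal}, so F = teal. Strike teal from A.
Determined: F=teal. The other variables each still have more than one consistent value. That makes 1.

1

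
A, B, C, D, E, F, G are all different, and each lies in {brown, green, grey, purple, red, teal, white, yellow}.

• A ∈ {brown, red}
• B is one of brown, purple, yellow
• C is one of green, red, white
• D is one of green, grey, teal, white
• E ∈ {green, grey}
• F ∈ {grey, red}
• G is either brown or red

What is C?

white

The 2 variables A and G are confined to {brown, red}, which locks those values in; drop them from B, C, F.
F has just one choice, so F = grey. Eliminate grey elsewhere: D, E.
E's domain is down to {green}, so E = green. Remove green from C, D.
So C = white.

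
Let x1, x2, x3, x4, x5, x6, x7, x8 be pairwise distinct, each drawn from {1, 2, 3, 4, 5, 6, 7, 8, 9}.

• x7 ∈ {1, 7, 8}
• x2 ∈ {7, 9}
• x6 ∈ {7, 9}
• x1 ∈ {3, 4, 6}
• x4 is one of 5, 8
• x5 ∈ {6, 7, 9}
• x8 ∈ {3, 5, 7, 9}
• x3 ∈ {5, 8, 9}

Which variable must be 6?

The 8 variables draw from only 8 values {1, 3, 4, 5, 6, 7, 8, 9}, so each is used; only x7 can be 1, hence x7 = 1.
Among the 7 still-open variables, 4 fits only x1 (and all 7 values in {3, 4, 5, 6, 7, 8, 9} must be used), so x1 = 4.
The 6 still-open variables draw from only 6 values {3, 5, 6, 7, 8, 9}, so each is used; only x8 can be 3, hence x8 = 3.
Among the 5 still-open variables, 6 fits only x5 (and all 5 values in {5, 6, 7, 8, 9} must be used), so x5 = 6.

x5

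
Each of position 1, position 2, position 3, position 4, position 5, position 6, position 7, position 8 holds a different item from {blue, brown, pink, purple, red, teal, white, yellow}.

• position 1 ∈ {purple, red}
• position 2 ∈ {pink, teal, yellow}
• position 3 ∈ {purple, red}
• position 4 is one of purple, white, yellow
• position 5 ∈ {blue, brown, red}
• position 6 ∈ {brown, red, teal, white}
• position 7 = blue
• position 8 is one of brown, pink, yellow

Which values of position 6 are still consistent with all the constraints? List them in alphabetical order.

position 7 has just one choice, so position 7 = blue. So position 5 can't be blue.
position 1 and position 3 share exactly the 2 values {purple, red}; by pigeonhole those values go to them, so strike purple, red from position 4, position 5, position 6.
position 5 must be brown (only option left). So position 6, position 8 can't be brown.
No further eliminations apply; position 6 can still be any of teal, white.

teal, white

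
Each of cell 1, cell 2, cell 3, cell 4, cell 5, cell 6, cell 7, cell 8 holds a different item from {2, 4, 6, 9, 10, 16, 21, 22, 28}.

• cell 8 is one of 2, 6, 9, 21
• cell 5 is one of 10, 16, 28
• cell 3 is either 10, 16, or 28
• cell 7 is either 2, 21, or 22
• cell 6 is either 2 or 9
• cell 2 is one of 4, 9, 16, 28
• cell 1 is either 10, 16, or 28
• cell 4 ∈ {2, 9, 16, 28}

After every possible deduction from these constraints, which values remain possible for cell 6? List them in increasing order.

2, 9

The 3 variables cell 1, cell 3, cell 5 are confined to {10, 16, 28}, which locks those values in; drop them from cell 2, cell 4.
cell 4 and cell 6 share exactly the 2 values {2, 9}; by pigeonhole those values go to them, so strike 2, 9 from cell 2, cell 7, cell 8.
cell 2 must be 4 (only option left).
No further eliminations apply; cell 6 can still be any of 2, 9.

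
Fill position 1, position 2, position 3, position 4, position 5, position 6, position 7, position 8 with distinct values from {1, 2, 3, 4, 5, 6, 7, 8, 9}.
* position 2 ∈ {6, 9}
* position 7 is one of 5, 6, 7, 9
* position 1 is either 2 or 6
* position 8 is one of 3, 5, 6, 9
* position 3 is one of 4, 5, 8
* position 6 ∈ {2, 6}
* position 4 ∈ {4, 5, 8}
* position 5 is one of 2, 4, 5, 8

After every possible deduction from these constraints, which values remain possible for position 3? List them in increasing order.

Among the 8 variables, 3 fits only position 8 (and all 8 values in {2, 3, 4, 5, 6, 7, 8, 9} must be used), so position 8 = 3.
Among the 7 still-open variables, 7 fits only position 7 (and all 7 values in {2, 4, 5, 6, 7, 8, 9} must be used), so position 7 = 7.
The 6 still-open variables together cover exactly {2, 4, 5, 6, 8, 9} — 6 values for 6 variables — and 9 appears only in position 2's list, so position 2 = 9.
The 2 variables position 1 and position 6 are confined to {2, 6}, which locks those values in; drop them from position 5.
No further eliminations apply; position 3 can still be any of 4, 5, 8.

4, 5, 8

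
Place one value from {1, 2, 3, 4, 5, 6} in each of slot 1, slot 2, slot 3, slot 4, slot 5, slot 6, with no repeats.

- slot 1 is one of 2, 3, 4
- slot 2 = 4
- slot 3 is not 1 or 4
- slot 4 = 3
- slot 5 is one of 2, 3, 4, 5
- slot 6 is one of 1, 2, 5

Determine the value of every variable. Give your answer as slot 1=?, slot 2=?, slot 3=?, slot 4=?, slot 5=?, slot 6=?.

slot 2 has just one choice, so slot 2 = 4. Strike 4 from slot 1, slot 5.
slot 4 must be 3 (only option left). So slot 1, slot 3, slot 5 can't be 3.
slot 1's domain is down to {2}, so slot 1 = 2. Remove 2 from slot 3, slot 5, slot 6.
That leaves slot 5 = 5. Remove 5 from slot 3, slot 6.
That leaves slot 6 = 1.
slot 3 must be 6 (only option left).

slot 1=2, slot 2=4, slot 3=6, slot 4=3, slot 5=5, slot 6=1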